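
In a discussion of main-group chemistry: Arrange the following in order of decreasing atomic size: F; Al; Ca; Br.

Ca, Al, Br, F

F is in period 2, group 17; Al is in period 3, group 13; Ca is in period 4, group 2; Br is in period 4, group 17.
Radius decreases left→right (rising Z_eff, same n) and increases top→bottom (higher n).
Neither a single period nor a single group — weigh both effects.
Br > F: Br sits below F in group 17, so the down-group effect alone puts Br larger.
Al > Br: period and group pull opposite ways; the across-period shift dominates (126 vs 114 pm).
Ca > Al: both effects reinforce here, so Ca is clearly the larger of the two.
For reference (pm): F 64, Al 126, Ca 171, Br 114.
So from largest to smallest: Ca > Al > Br > F.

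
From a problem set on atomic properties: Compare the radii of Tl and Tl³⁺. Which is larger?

Tl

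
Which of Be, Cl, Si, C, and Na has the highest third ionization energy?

Be

IE_3 is the cost of taking one more electron from the +2 cation: Be²⁺ is the bare [He] core; Cl²⁺ still has 5 valence electrons; Si²⁺ still has 2 valence electrons; C²⁺ still has 2 valence electrons; Na²⁺ is already 1 electron into the core.
Pulling an electron out of a noble-gas core costs far more than removing a remaining valence electron, so Na and Be sit at the high end of IE_3.
Valence configurations: Cl²⁺ [Ne]3s²3p³, Si²⁺ [Ne]3s², C²⁺ [He]2s².
Approximate IE_3 values (kJ/mol): Be 14849, Cl 3822, Si 3232, C 4620, Na 6910.
Putting it together, IE_3: Si < Cl < C < Na < Be.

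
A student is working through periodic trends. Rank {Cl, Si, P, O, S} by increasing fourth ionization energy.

Si < S < P < Cl < O

After 3 electrons have been removed, what remains? Cl³⁺ still has 4 valence electrons; Si³⁺ still has 1 valence electron; P³⁺ still has 2 valence electrons; O³⁺ still has 3 valence electrons; S³⁺ still has 3 valence electrons.
All are still removing valence electrons, so compare the +3 ions as you would atoms: IE_4 generally rises across a period (higher Z_eff) and falls down a group (larger shell), subject to the usual subshell exceptions.
Valence configurations: Cl³⁺ [Ne]3s²3p², Si³⁺ [Ne]3s¹, P³⁺ [Ne]3s², O³⁺ [He]2s²2p¹, S³⁺ [Ne]3s²3p¹.
S³⁺ loses a lone 3p electron whereas P³⁺ must break into a filled 3s² pair, so IE_4(P) > IE_4(S) even though S has the higher nuclear charge.
The numbers (kJ/mol): Cl 5159, Si 4356, P 4964, O 7469, S 4556.
Overall IE_4 order: Si < S < P < Cl < O.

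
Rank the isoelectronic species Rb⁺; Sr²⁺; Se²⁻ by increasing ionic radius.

All of these have 36 electrons, so size is governed by nuclear charge alone: the more protons, the stronger the pull on the same electron cloud, and the smaller the ion.
Nuclear charges: Sr²⁺ (Z=38), Rb⁺ (Z=37), Se²⁻ (Z=34).
Smallest to largest: Sr²⁺ < Rb⁺ < Se²⁻.

Sr²⁺ < Rb⁺ < Se²⁻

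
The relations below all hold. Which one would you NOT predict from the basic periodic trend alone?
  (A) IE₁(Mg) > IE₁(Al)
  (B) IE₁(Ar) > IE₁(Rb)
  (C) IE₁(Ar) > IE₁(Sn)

(A)

The general trend: first ionization energy increases across a period and decreases down a group.
(A) Mg (period 3, group 2) vs Al (period 3, group 13): the stated order contradicts the simple trend.
(B) Ar (period 3, group 18) vs Rb (period 5, group 1): the stated order agrees with the simple trend.
(C) Ar (period 3, group 18) vs Sn (period 5, group 14): the stated order agrees with the simple trend.
The exception is (A): Al's single 3p electron is easier to remove than one from Mg's filled 3s².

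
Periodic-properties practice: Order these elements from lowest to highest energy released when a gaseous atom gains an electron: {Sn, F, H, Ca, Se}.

Ca, H, Sn, Se, F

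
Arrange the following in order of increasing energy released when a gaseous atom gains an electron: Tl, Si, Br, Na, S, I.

Tl, Na, Si, S, I, Br

Na is in period 3, group 1; Si is in period 3, group 14; S is in period 3, group 16; Br is in period 4, group 17; I is in period 5, group 17; Tl is in period 6, group 13.
Electron affinity generally becomes more exothermic across a period toward the halogens and less exothermic down a group.
These span different periods and groups, so the two trends combine.
Na > Tl: period and group pull opposite ways; the down-group shift dominates (53 vs 19 kJ/mol).
Si > Na: both are in period 3; the period trend gives Si the larger value.
S > Si: S lies to the right of Si in period 3, so the across-period effect alone puts S higher.
I > S: period and group pull opposite ways; the across-period shift dominates (295 vs 200 kJ/mol).
Br > I: Br sits above I in group 17, so the down-group effect alone puts Br higher.
Approximate values (kJ/mol): Na 53, Si 134, S 200, Br 325, I 295, Tl 19.
So from lowest to highest: Tl < Na < Si < S < I < Br.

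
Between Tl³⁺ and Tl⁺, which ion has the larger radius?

Both ions have Z = 81 protons, but Tl³⁺ has lost more electrons, so its remaining electrons feel a larger effective nuclear charge per electron and are pulled in more tightly.
Higher positive charge → smaller ion, so Tl⁺ > Tl³⁺.

Tl⁺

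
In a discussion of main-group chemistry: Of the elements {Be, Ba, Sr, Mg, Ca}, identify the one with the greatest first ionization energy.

Be

Be is in period 2, group 2; Mg is in period 3, group 2; Ca is in period 4, group 2; Sr is in period 5, group 2; Ba is in period 6, group 2.
Across a period the outer electron is held more tightly (higher IE₁); down a group it sits in a higher shell, more shielded, and comes off more easily.
All are in group 2, so first ionization energy increases up the group.
The greatest first ionization energy among these belongs to Be.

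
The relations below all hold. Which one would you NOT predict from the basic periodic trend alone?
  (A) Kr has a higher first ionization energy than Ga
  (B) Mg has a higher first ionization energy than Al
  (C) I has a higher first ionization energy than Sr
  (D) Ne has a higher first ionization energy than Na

The general trend: first ionization energy increases across a period and decreases down a group.
(A) Kr (period 4, group 18) vs Ga (period 4, group 13): the stated order agrees with the simple trend.
(B) Mg (period 3, group 2) vs Al (period 3, group 13): the stated order contradicts the simple trend.
(C) I (period 5, group 17) vs Sr (period 5, group 2): the stated order agrees with the simple trend.
(D) Ne (period 2, group 18) vs Na (period 3, group 1): the stated order agrees with the simple trend.
The exception is (B): Al's single 3p electron is easier to remove than one from Mg's filled 3s².

(B)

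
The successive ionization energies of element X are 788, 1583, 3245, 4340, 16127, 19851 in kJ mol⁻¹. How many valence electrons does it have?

4

Look for the largest jump between consecutive ionization energies: IE5/IE4 ≈ 3.7, far larger than any earlier ratio.
That jump marks the point where a core electron is being removed. So the atom has 4 valence electrons.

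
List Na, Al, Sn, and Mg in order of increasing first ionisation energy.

Na < Al < Sn < Mg

Na is in period 3, group 1; Mg is in period 3, group 2; Al is in period 3, group 13; Sn is in period 5, group 14.
Removing the outermost electron gets harder across a period and easier down a group.
Here both period and group differ, so the two effects have to be weighed against each other.
Al > Na: both are in period 3; the period trend gives Al the larger value.
Sn > Al: period and group pull opposite ways; the across-period shift dominates (709 vs 578 kJ/mol).
Mg > Sn: period and group pull opposite ways; the down-group shift dominates (738 vs 709 kJ/mol).
Note the exception: Mg has a higher first ionization energy than Al, contrary to the simple trend — Al's single 3p electron is easier to remove than one from Mg's filled 3s².
Approximate values (kJ/mol): Na 496, Mg 738, Al 578, Sn 709.
So from lowest to highest: Na < Al < Sn < Mg.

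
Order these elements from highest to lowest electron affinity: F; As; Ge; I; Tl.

F > I > Ge > As > Tl

F is in period 2, group 17; Ge is in period 4, group 14; As is in period 4, group 15; I is in period 5, group 17; Tl is in period 6, group 13.
EA tends to increase across a period and decrease down a group, though the pattern is less regular than for IE or radius.
Neither a single period nor a single group — weigh both effects.
As > Tl: relative to Tl, both the across-period and down-group shifts push As's electron affinity up.
Ge > As: this pair runs against the simple trend — see the exception note.
I > Ge: the two effects oppose for this pair; the across-period effect wins (295 vs 119 kJ/mol).
F > I: they share group 17; the group trend gives F the larger value.
Note the exception: Ge has a higher electron affinity than As, contrary to the simple trend — adding an electron to As's half-filled 4p³ is unfavourable, so Ge (4p²) has the more exothermic EA.
Tabulated electron affinity (kJ/mol): F 328, Ge 119, As 78, I 295, Tl 19.
So from highest to lowest: F > I > Ge > As > Tl.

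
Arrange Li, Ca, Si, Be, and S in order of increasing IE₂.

The second ionization energy removes an electron from the +1 ion. For each element: Li⁺ is the bare [He] core; Ca⁺ still has 1 valence electron; Si⁺ still has 3 valence electrons; Be⁺ still has 1 valence electron; S⁺ still has 5 valence electrons.
Pulling an electron out of a noble-gas core costs far more than removing a remaining valence electron, so Li sits at the high end of IE_2.
Valence configurations: Ca⁺ [Ar]4s¹, Si⁺ [Ne]3s²3p¹, Be⁺ [He]2s¹, S⁺ [Ne]3s²3p³.
The numbers (kJ/mol): Li 7298, Ca 1145, Si 1577, Be 1757, S 2252.
Putting it together, IE_2: Ca < Si < Be < S < Li.

Ca, Si, Be, S, Li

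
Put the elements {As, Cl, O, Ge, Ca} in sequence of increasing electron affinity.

Ca < As < Ge < O < Cl

O is in period 2, group 16; Cl is in period 3, group 17; Ca is in period 4, group 2; Ge is in period 4, group 14; As is in period 4, group 15.
Electron affinity generally becomes more exothermic across a period toward the halogens and less exothermic down a group.
Here both period and group differ, so the two effects have to be weighed against each other.
As > Ca: both are in period 4; the period trend gives As the larger value.
Ge > As: this pair runs against the simple trend — see the exception note.
O > Ge: relative to Ge, both the across-period and down-group shifts push O's electron affinity up.
Cl > O: period and group pull opposite ways; the across-period shift dominates (349 vs 141 kJ/mol).
Note the exception: Ge has a higher electron affinity than As, contrary to the simple trend — adding an electron to As's half-filled 4p³ is unfavourable, so Ge (4p²) has the more exothermic EA.
For reference (kJ/mol): O 141, Cl 349, Ca 2, Ge 119, As 78.
So from lowest to highest: Ca < As < Ge < O < Cl.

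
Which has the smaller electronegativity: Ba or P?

Ba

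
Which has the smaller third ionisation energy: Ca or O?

The third ionization energy removes an electron from the +2 ion. For each element: Ca²⁺ is the bare [Ar] core; O²⁺ still has 4 valence electrons.
Usually core removal costs more than valence removal, but here the competition is close: a tightly held n=2 valence electron can cost more to remove than an n=3 core electron, so the actual values have to decide it.
Approximate IE_3 values (kJ/mol): Ca 4912, O 5300.
Putting it together, IE_3: Ca < O.

Ca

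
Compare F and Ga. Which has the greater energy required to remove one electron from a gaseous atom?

F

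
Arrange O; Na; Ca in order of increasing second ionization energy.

Ca, O, Na

The second ionization energy removes an electron from the +1 ion. For each element: O⁺ still has 5 valence electrons; Na⁺ is the bare [Ne] core; Ca⁺ still has 1 valence electron.
Pulling an electron out of a noble-gas core costs far more than removing a remaining valence electron, so Na sits at the high end of IE_2.
Valence configurations: O⁺ [He]2s²2p³, Ca⁺ [Ar]4s¹.
The numbers (kJ/mol): O 3388, Na 4562, Ca 1145.
So the second ionization energies run Ca < O < Na.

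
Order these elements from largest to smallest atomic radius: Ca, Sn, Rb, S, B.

Rb > Ca > Sn > S > B

B is in period 2, group 13; S is in period 3, group 16; Ca is in period 4, group 2; Rb is in period 5, group 1; Sn is in period 5, group 14.
Atomic radius shrinks across a period as nuclear charge pulls the same shell inward, and grows down a group as new shells are added.
Neither a single period nor a single group — weigh both effects.
S > B: period and group pull opposite ways; the down-group shift dominates (103 vs 85 pm).
Sn > S: both effects reinforce here, so Sn is clearly the larger of the two.
Ca > Sn: the two effects oppose for this pair; the across-period effect wins (171 vs 140 pm).
Rb > Ca: relative to Ca, both the across-period and down-group shifts push Rb's atomic radius up.
Tabulated atomic radius (pm): B 85, S 103, Ca 171, Rb 210, Sn 140.
So from largest to smallest: Rb > Ca > Sn > S > B.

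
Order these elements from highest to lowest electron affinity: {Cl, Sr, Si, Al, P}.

Adding an electron releases more energy for atoms nearer the top right (short of the noble gases).
Neither a single period nor a single group — weigh both effects.
Al > Sr: relative to Sr, both the across-period and down-group shifts push Al's electron affinity up.
P > Al: P lies to the right of Al in period 3, so the across-period effect alone puts P higher.
Si > P: this pair runs against the simple trend — see the exception note.
Cl > Si: Cl lies to the right of Si in period 3, so the across-period effect alone puts Cl higher.
Note the exception: Si has a higher electron affinity than P, contrary to the simple trend — adding an electron to P's half-filled 3p³ is unfavourable, so Si (3p²) has the more exothermic EA.
For reference (kJ/mol): Al 42, Si 134, P 72, Cl 349, Sr 5.
So from highest to lowest: Cl > Si > P > Al > Sr.

Cl > Si > P > Al > Sr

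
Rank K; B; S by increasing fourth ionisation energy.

IE_4 is the cost of taking one more electron from the +3 cation: K³⁺ is already 2 electrons into the core; B³⁺ is the bare [He] core; S³⁺ still has 3 valence electrons.
Pulling an electron out of a noble-gas core costs far more than removing a remaining valence electron, so K and B sit at the high end of IE_4.
Approximate IE_4 values (kJ/mol): K 5877, B 25026, S 4556.
Putting it together, IE_4: S < K < B.

S < K < B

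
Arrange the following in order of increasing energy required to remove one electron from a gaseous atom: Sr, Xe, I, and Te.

Sr, Te, I, Xe

Sr is in period 5, group 2; Te is in period 5, group 16; I is in period 5, group 17; Xe is in period 5, group 18.
Removing the outermost electron gets harder across a period and easier down a group.
All lie in period 5, so first ionization energy increases left to right.
So from lowest to highest: Sr < Te < I < Xe.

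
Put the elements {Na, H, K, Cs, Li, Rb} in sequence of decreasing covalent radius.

Cs > Rb > K > Na > Li > H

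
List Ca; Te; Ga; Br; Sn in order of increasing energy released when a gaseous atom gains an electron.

Adding an electron releases more energy for atoms nearer the top right (short of the noble gases).
Neither a single period nor a single group — weigh both effects.
Ga > Ca: both are in period 4; the period trend gives Ga the larger value.
Sn > Ga: the two effects oppose for this pair; the across-period effect wins (107 vs 29 kJ/mol).
Te > Sn: Te lies to the right of Sn in period 5, so the across-period effect alone puts Te higher.
Br > Te: relative to Te, both the across-period and down-group shifts push Br's electron affinity up.
Approximate values (kJ/mol): Ca 2, Ga 29, Br 325, Sn 107, Te 190.
So from lowest to highest: Ca < Ga < Sn < Te < Br.

Ca < Ga < Sn < Te < Br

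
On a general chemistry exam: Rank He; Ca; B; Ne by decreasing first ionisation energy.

He is in period 1, group 18; B is in period 2, group 13; Ne is in period 2, group 18; Ca is in period 4, group 2.
IE₁ increases left→right with effective nuclear charge and decreases top→bottom as the valence shell moves farther out.
Here both period and group differ, so the two effects have to be weighed against each other.
B > Ca: both effects reinforce here, so B is clearly the higher of the two.
Ne > B: Ne lies to the right of B in period 2, so the across-period effect alone puts Ne higher.
He > Ne: they share group 18; the group trend gives He the larger value.
Tabulated first ionization energy (kJ/mol): He 2372, B 801, Ne 2081, Ca 590.
So from highest to lowest: He > Ne > B > Ca.

He > Ne > B > Ca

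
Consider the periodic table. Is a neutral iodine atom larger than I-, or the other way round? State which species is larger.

I-

Forming I- adds 1 electron to I. More electron–electron repulsion in the same shell, with unchanged nuclear charge, lets the cloud expand.
An anion is larger than its parent atom: I- > I.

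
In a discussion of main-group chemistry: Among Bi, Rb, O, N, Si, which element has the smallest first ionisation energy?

Rb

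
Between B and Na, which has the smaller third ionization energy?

After 2 electrons have been removed, what remains? B²⁺ still has 1 valence electron; Na²⁺ is already 1 electron into the core.
Breaking into a closed-shell core is much more expensive than removing a leftover valence electron — Na has the largest IE_3 here.
Approximate IE_3 values (kJ/mol): B 3660, Na 6910.
Putting it together, IE_3: B < Na.

B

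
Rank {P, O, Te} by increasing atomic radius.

O < P < Te

O is in period 2, group 16; P is in period 3, group 15; Te is in period 5, group 16.
Atomic radius shrinks across a period as nuclear charge pulls the same shell inward, and grows down a group as new shells are added.
These span different periods and groups, so the two trends combine.
P > O: relative to O, both the across-period and down-group shifts push P's atomic radius up.
Te > P: period and group pull opposite ways; the down-group shift dominates (136 vs 111 pm).
For reference (pm): O 63, P 111, Te 136.
So from smallest to largest: O < P < Te.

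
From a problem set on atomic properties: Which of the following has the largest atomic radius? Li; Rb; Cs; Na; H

Cs

H is in period 1, group 1; Li is in period 2, group 1; Na is in period 3, group 1; Rb is in period 5, group 1; Cs is in period 6, group 1.
Moving right in a period, electrons are added to the same shell under a stronger nuclear pull, so atoms get smaller; moving down, a new shell is opened and atoms get larger.
All are in group 1, so atomic radius increases down the group.
The largest atomic radius among these belongs to Cs.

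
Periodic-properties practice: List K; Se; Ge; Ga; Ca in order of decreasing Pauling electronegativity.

K is in period 4, group 1; Ca is in period 4, group 2; Ga is in period 4, group 13; Ge is in period 4, group 14; Se is in period 4, group 16.
Atoms toward the upper right of the periodic table pull bonding electrons most strongly.
All lie in period 4, so electronegativity increases left to right.
So from highest to lowest: Se > Ge > Ga > Ca > K.

Se, Ge, Ga, Ca, K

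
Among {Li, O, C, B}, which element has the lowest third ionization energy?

The third ionization energy removes an electron from the +2 ion. For each element: Li²⁺ is already 1 electron into the core; O²⁺ still has 4 valence electrons; C²⁺ still has 2 valence electrons; B²⁺ still has 1 valence electron.
Core electrons are held far more tightly than valence electrons, so Li tops the IE_3 order.
Valence configurations: O²⁺ [He]2s²2p², C²⁺ [He]2s², B²⁺ [He]2s¹.
Approximate IE_3 values (kJ/mol): Li 11815, O 5300, C 4620, B 3660.
Putting it together, IE_3: B < C < O < Li.

B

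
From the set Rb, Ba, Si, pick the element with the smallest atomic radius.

Si

Si is in period 3, group 14; Rb is in period 5, group 1; Ba is in period 6, group 2.
Radius decreases left→right (rising Z_eff, same n) and increases top→bottom (higher n).
These span different periods and groups, so the two trends combine.
Ba > Si: both effects reinforce here, so Ba is clearly the larger of the two.
Rb > Ba: period and group pull opposite ways; the across-period shift dominates (210 vs 196 pm).
Approximate values (pm): Si 116, Rb 210, Ba 196.
The smallest atomic radius among these belongs to Si.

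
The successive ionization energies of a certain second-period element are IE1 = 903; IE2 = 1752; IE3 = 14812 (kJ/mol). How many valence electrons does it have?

Look for the largest jump between consecutive ionization energies: IE3/IE2 ≈ 8.5, far larger than any earlier ratio.
That jump marks the point where a core electron is being removed. So the atom has 2 valence electrons.

2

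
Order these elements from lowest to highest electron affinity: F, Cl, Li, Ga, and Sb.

Ga < Li < Sb < F < Cl

Li is in period 2, group 1; F is in period 2, group 17; Cl is in period 3, group 17; Ga is in period 4, group 13; Sb is in period 5, group 15.
Electron affinity generally becomes more exothermic across a period toward the halogens and less exothermic down a group.
These span different periods and groups, so the two trends combine.
Li > Ga: period and group pull opposite ways; the down-group shift dominates (60 vs 29 kJ/mol).
Sb > Li: the two effects oppose for this pair; the across-period effect wins (103 vs 60 kJ/mol).
F > Sb: relative to Sb, both the across-period and down-group shifts push F's electron affinity up.
Cl > F: this pair runs against the simple trend — see the exception note.
Note the exception: Cl has a higher electron affinity than F, contrary to the simple trend — F's small 2p subshell makes the incoming electron feel strong e⁻–e⁻ repulsion, so Cl actually releases more energy on gaining an electron.
Tabulated electron affinity (kJ/mol): Li 60, F 328, Cl 349, Ga 29, Sb 103.
So from lowest to highest: Ga < Li < Sb < F < Cl.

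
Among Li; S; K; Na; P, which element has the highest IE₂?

Li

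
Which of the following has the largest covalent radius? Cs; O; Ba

Cs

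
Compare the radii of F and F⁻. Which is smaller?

F

Forming F⁻ adds 1 electron to F. More electron–electron repulsion in the same shell, with unchanged nuclear charge, lets the cloud expand.
An anion is larger than its parent atom: F⁻ > F.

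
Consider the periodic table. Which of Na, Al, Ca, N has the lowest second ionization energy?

After 1 electron has been removed, what remains? Na⁺ is the bare [Ne] core; Al⁺ still has 2 valence electrons; Ca⁺ still has 1 valence electron; N⁺ still has 4 valence electrons.
Breaking into a closed-shell core is much more expensive than removing a leftover valence electron — Na has the largest IE_2 here.
Valence configurations: Al⁺ [Ne]3s², Ca⁺ [Ar]4s¹, N⁺ [He]2s²2p².
The numbers (kJ/mol): Na 4562, Al 1817, Ca 1145, N 2856.
So the second ionization energies run Ca < Al < N < Na.

Ca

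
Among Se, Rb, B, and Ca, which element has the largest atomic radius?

Across a period the added protons contract the valence shell; down a group each new principal shell makes the atom larger.
Here both period and group differ, so the two effects have to be weighed against each other.
Se > B: period and group pull opposite ways; the down-group shift dominates (116 vs 85 pm).
Ca > Se: both are in period 4; the period trend gives Ca the larger value.
Rb > Ca: relative to Ca, both the across-period and down-group shifts push Rb's atomic radius up.
Approximate values (pm): B 85, Ca 171, Se 116, Rb 210.
The largest atomic radius among these belongs to Rb.

Rb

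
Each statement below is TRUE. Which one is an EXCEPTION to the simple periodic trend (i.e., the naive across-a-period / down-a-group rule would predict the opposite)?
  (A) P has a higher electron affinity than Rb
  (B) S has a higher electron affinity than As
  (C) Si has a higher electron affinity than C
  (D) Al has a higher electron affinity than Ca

The general trend: electron affinity increases across a period and decreases down a group.
(A) P (period 3, group 15) vs Rb (period 5, group 1): the stated order agrees with the simple trend.
(B) S (period 3, group 16) vs As (period 4, group 15): the stated order agrees with the simple trend.
(C) Si (period 3, group 14) vs C (period 2, group 14): the stated order contradicts the simple trend.
(D) Al (period 3, group 13) vs Ca (period 4, group 2): the stated order agrees with the simple trend.
The exception is (C): Si's larger, more diffuse 3p orbitals accept an added electron slightly more readily than C's compact 2p.

(C)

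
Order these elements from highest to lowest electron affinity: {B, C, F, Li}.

F > C > Li > B

Li is in period 2, group 1; B is in period 2, group 13; C is in period 2, group 14; F is in period 2, group 17.
Electron affinity generally becomes more exothermic across a period toward the halogens and less exothermic down a group.
All lie in period 2; the across-period trend (electron affinity increases left to right) applies, with the exception below.
Note the exception: Li has a higher electron affinity than B, contrary to the simple trend — B's ns²np¹ configuration gives only a small electron affinity — the sparsely filled np subshell binds an added electron weakly.
Approximate values (kJ/mol): Li 60, B 27, C 122, F 328.
So from highest to lowest: F > C > Li > B.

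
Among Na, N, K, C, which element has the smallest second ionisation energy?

After 1 electron has been removed, what remains? Na⁺ is the bare [Ne] core; N⁺ still has 4 valence electrons; K⁺ is the bare [Ar] core; C⁺ still has 3 valence electrons.
Breaking into a closed-shell core is much more expensive than removing a leftover valence electron — K and Na have the largest IE_2 here.
Valence configurations: N⁺ [He]2s²2p², C⁺ [He]2s²2p¹.
The numbers (kJ/mol): Na 4562, N 2856, K 3052, C 2353.
Hence IE_2: C < N < K < Na.

C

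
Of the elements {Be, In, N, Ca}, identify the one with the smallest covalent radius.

N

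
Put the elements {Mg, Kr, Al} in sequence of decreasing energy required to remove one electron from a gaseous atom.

Kr, Mg, Al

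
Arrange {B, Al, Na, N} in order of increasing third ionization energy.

IE_3 is the cost of taking one more electron from the +2 cation: B²⁺ still has 1 valence electron; Al²⁺ still has 1 valence electron; Na²⁺ is already 1 electron into the core; N²⁺ still has 3 valence electrons.
Pulling an electron out of a noble-gas core costs far more than removing a remaining valence electron, so Na sits at the high end of IE_3.
Valence configurations: B²⁺ [He]2s¹, Al²⁺ [Ne]3s¹, N²⁺ [He]2s²2p¹.
Tabulated IE_3 (kJ/mol): B 3660, Al 2745, Na 6910, N 4578.
Putting it together, IE_3: Al < B < N < Na.

Al < B < N < Na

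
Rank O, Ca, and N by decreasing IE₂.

After 1 electron has been removed, what remains? O⁺ still has 5 valence electrons; Ca⁺ still has 1 valence electron; N⁺ still has 4 valence electrons.
All are still removing valence electrons, so compare the +1 ions as you would atoms: IE_2 generally rises across a period (higher Z_eff) and falls down a group (larger shell), subject to the usual subshell exceptions.
Valence configurations: O⁺ [He]2s²2p³, Ca⁺ [Ar]4s¹, N⁺ [He]2s²2p².
Tabulated IE_2 (kJ/mol): O 3388, Ca 1145, N 2856.
Putting it together, IE_2: Ca < N < O.

O > N > Ca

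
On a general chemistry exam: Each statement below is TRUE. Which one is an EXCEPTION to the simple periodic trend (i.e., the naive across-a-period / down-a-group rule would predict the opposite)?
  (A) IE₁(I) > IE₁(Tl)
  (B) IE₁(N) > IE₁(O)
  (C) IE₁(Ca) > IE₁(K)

(B)

The general trend: first ionisation energy increases across a period and decreases down a group.
(A) I (period 5, group 17) vs Tl (period 6, group 13): the stated order agrees with the simple trend.
(B) N (period 2, group 15) vs O (period 2, group 16): the stated order contradicts the simple trend.
(C) Ca (period 4, group 2) vs K (period 4, group 1): the stated order agrees with the simple trend.
The exception is (B): pairing an electron in O's 2p⁴ costs repulsion energy, so O ionizes more easily than half-filled N (2p³).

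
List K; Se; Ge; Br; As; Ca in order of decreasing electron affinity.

Br, Se, Ge, As, K, Ca

K is in period 4, group 1; Ca is in period 4, group 2; Ge is in period 4, group 14; As is in period 4, group 15; Se is in period 4, group 16; Br is in period 4, group 17.
Electron affinity generally becomes more exothermic across a period toward the halogens and less exothermic down a group.
All lie in period 4; the across-period trend (electron affinity increases left to right) applies, with the exception below.
Note the exception: K has a higher electron affinity than Ca, contrary to the simple trend — adding an electron to Ca (ns²) has to open a new, higher-energy np subshell, which is unfavourable.
Note the exception: Ge has a higher electron affinity than As, contrary to the simple trend — adding an electron to As's half-filled 4p³ is unfavourable, so Ge (4p²) has the more exothermic EA.
For reference (kJ/mol): K 48, Ca 2, Ge 119, As 78, Se 195, Br 325.
So from highest to lowest: Br > Se > Ge > As > K > Ca.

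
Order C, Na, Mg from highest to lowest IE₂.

IE_2 is the cost of taking one more electron from the +1 cation: C⁺ still has 3 valence electrons; Na⁺ is the bare [Ne] core; Mg⁺ still has 1 valence electron.
Pulling an electron out of a noble-gas core costs far more than removing a remaining valence electron, so Na sits at the high end of IE_2.
Valence configurations: C⁺ [He]2s²2p¹, Mg⁺ [Ne]3s¹.
Tabulated IE_2 (kJ/mol): C 2353, Na 4562, Mg 1451.
Putting it together, IE_2: Mg < C < Na.

Na > C > Mg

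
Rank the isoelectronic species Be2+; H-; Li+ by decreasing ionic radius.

H-, Li+, Be2+

All of these have 2 electrons, so size is governed by nuclear charge alone: the more protons, the stronger the pull on the same electron cloud, and the smaller the ion.
Nuclear charges: Be2+ (Z=4), Li+ (Z=3), H- (Z=1).
Largest to smallest: H- > Li+ > Be2+.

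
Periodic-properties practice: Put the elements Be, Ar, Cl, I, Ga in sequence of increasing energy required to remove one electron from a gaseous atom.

Ga, Be, I, Cl, Ar

Be is in period 2, group 2; Cl is in period 3, group 17; Ar is in period 3, group 18; Ga is in period 4, group 13; I is in period 5, group 17.
Removing the outermost electron gets harder across a period and easier down a group.
Neither a single period nor a single group — weigh both effects.
Be > Ga: the two effects oppose for this pair; the down-group effect wins (900 vs 579 kJ/mol).
I > Be: the two effects oppose for this pair; the across-period effect wins (1008 vs 900 kJ/mol).
Cl > I: they share group 17; the group trend gives Cl the larger value.
Ar > Cl: Ar lies to the right of Cl in period 3, so the across-period effect alone puts Ar higher.
Tabulated first ionization energy (kJ/mol): Be 900, Cl 1251, Ar 1521, Ga 579, I 1008.
So from lowest to highest: Ga < Be < I < Cl < Ar.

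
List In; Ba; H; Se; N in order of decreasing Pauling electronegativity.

H is in period 1, group 1; N is in period 2, group 15; Se is in period 4, group 16; In is in period 5, group 13; Ba is in period 6, group 2.
Smaller atoms with higher effective nuclear charge are more electronegative.
Neither a single period nor a single group — weigh both effects.
In > Ba: both effects reinforce here, so In is clearly the higher of the two.
H > In: period and group pull opposite ways; the down-group shift dominates (2.20 vs 1.78).
Se > H: the two effects oppose for this pair; the across-period effect wins (2.55 vs 2.20).
N > Se: period and group pull opposite ways; the down-group shift dominates (3.04 vs 2.55).
Tabulated electronegativity (Pauling): H 2.20, N 3.04, Se 2.55, In 1.78, Ba 0.89.
So from highest to lowest: N > Se > H > In > Ba.

N > Se > H > In > Ba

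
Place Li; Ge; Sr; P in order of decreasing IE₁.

P > Ge > Sr > Li

Li is in period 2, group 1; P is in period 3, group 15; Ge is in period 4, group 14; Sr is in period 5, group 2.
IE₁ increases left→right with effective nuclear charge and decreases top→bottom as the valence shell moves farther out.
These span different periods and groups, so the two trends combine.
Sr > Li: the two effects oppose for this pair; the across-period effect wins (550 vs 520 kJ/mol).
Ge > Sr: both effects reinforce here, so Ge is clearly the higher of the two.
P > Ge: relative to Ge, both the across-period and down-group shifts push P's first ionization energy up.
Tabulated first ionization energy (kJ/mol): Li 520, P 1012, Ge 762, Sr 550.
So from highest to lowest: P > Ge > Sr > Li.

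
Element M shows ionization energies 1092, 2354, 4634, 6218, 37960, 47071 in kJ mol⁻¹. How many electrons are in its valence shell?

Look for the largest jump between consecutive ionization energies: IE5/IE4 ≈ 6.1, far larger than any earlier ratio.
That jump marks the point where a core electron is being removed. So the atom has 4 valence electrons.

4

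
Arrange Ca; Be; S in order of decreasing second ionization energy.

Consider each +1 ion: Ca⁺ still has 1 valence electron; Be⁺ still has 1 valence electron; S⁺ still has 5 valence electrons.
All are still removing valence electrons, so compare the +1 ions as you would atoms: IE_2 generally rises across a period (higher Z_eff) and falls down a group (larger shell), subject to the usual subshell exceptions.
Valence configurations: Ca⁺ [Ar]4s¹, Be⁺ [He]2s¹, S⁺ [Ne]3s²3p³.
Approximate IE_2 values (kJ/mol): Ca 1145, Be 1757, S 2252.
Putting it together, IE_2: Ca < Be < S.

S > Be > Ca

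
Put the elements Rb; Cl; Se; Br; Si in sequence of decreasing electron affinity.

Atoms with high Z_eff and room in the valence shell (especially the halogens) have the most exothermic electron affinities.
These span different periods and groups, so the two trends combine.
Si > Rb: relative to Rb, both the across-period and down-group shifts push Si's electron affinity up.
Se > Si: period and group pull opposite ways; the across-period shift dominates (195 vs 134 kJ/mol).
Br > Se: both are in period 4; the period trend gives Br the larger value.
Cl > Br: Cl sits above Br in group 17, so the down-group effect alone puts Cl higher.
Approximate values (kJ/mol): Si 134, Cl 349, Se 195, Br 325, Rb 47.
So from highest to lowest: Cl > Br > Se > Si > Rb.

Cl > Br > Se > Si > Rb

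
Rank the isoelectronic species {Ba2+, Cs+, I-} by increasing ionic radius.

All of these have 54 electrons, so size is governed by nuclear charge alone: the more protons, the stronger the pull on the same electron cloud, and the smaller the ion.
Nuclear charges: Ba2+ (Z=56), Cs+ (Z=55), I- (Z=53).
Smallest to largest: Ba2+ < Cs+ < I-.

Ba2+ < Cs+ < I-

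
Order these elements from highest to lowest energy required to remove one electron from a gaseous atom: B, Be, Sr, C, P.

Be is in period 2, group 2; B is in period 2, group 13; C is in period 2, group 14; P is in period 3, group 15; Sr is in period 5, group 2.
IE₁ increases left→right with effective nuclear charge and decreases top→bottom as the valence shell moves farther out.
These span different periods and groups, so the two trends combine.
B > Sr: both effects reinforce here, so B is clearly the higher of the two.
Be > B: this pair runs against the simple trend — see the exception note.
P > Be: period and group pull opposite ways; the across-period shift dominates (1012 vs 900 kJ/mol).
C > P: period and group pull opposite ways; the down-group shift dominates (1086 vs 1012 kJ/mol).
Note the exception: Be has a higher first ionization energy than B, contrary to the simple trend — removing B's lone 2p electron is easier than breaking Be's filled 2s².
Tabulated first ionization energy (kJ/mol): Be 900, B 801, C 1086, P 1012, Sr 550.
So from highest to lowest: C > P > Be > B > Sr.

C > P > Be > B > Sr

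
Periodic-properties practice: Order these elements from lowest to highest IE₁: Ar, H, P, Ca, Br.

Ca < P < Br < H < Ar

H is in period 1, group 1; P is in period 3, group 15; Ar is in period 3, group 18; Ca is in period 4, group 2; Br is in period 4, group 17.
Across a period the outer electron is held more tightly (higher IE₁); down a group it sits in a higher shell, more shielded, and comes off more easily.
These span different periods and groups, so the two trends combine.
P > Ca: both effects reinforce here, so P is clearly the higher of the two.
Br > P: the two effects oppose for this pair; the across-period effect wins (1140 vs 1012 kJ/mol).
H > Br: period and group pull opposite ways; the down-group shift dominates (1312 vs 1140 kJ/mol).
Ar > H: the two effects oppose for this pair; the across-period effect wins (1521 vs 1312 kJ/mol).
Approximate values (kJ/mol): H 1312, P 1012, Ar 1521, Ca 590, Br 1140.
So from lowest to highest: Ca < P < Br < H < Ar.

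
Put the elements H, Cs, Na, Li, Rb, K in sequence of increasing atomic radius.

H < Li < Na < K < Rb < Cs

H is in period 1, group 1; Li is in period 2, group 1; Na is in period 3, group 1; K is in period 4, group 1; Rb is in period 5, group 1; Cs is in period 6, group 1.
Across a period the added protons contract the valence shell; down a group each new principal shell makes the atom larger.
All are in group 1, so atomic radius increases down the group.
So from smallest to largest: H < Li < Na < K < Rb < Cs.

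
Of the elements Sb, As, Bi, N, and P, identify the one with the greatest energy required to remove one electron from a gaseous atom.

N

N is in period 2, group 15; P is in period 3, group 15; As is in period 4, group 15; Sb is in period 5, group 15; Bi is in period 6, group 15.
IE₁ increases left→right with effective nuclear charge and decreases top→bottom as the valence shell moves farther out.
All are in group 15, so first ionization energy increases up the group.
The greatest energy required to remove one electron from a gaseous atom among these belongs to N.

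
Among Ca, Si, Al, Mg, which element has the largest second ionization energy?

Al

IE_2 is the cost of taking one more electron from the +1 cation: Ca⁺ still has 1 valence electron; Si⁺ still has 3 valence electrons; Al⁺ still has 2 valence electrons; Mg⁺ still has 1 valence electron.
All are still removing valence electrons, so compare the +1 ions as you would atoms: IE_2 generally rises across a period (higher Z_eff) and falls down a group (larger shell), subject to the usual subshell exceptions.
Valence configurations: Ca⁺ [Ar]4s¹, Si⁺ [Ne]3s²3p¹, Al⁺ [Ne]3s², Mg⁺ [Ne]3s¹.
Si⁺ loses a lone 3p electron whereas Al⁺ must break into a filled 3s² pair, so IE_2(Al) > IE_2(Si) even though Si has the higher nuclear charge.
Approximate IE_2 values (kJ/mol): Ca 1145, Si 1577, Al 1817, Mg 1451.
Hence IE_2: Ca < Mg < Si < Al.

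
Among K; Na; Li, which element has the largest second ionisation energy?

Li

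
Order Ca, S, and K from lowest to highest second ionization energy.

IE_2 is the cost of taking one more electron from the +1 cation: Ca⁺ still has 1 valence electron; S⁺ still has 5 valence electrons; K⁺ is the bare [Ar] core.
Pulling an electron out of a noble-gas core costs far more than removing a remaining valence electron, so K sits at the high end of IE_2.
Valence configurations: Ca⁺ [Ar]4s¹, S⁺ [Ne]3s²3p³.
Tabulated IE_2 (kJ/mol): Ca 1145, S 2252, K 3052.
Overall IE_2 order: Ca < S < K.

Ca, S, K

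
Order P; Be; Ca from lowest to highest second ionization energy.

Ca < Be < P

The second ionization energy removes an electron from the +1 ion. For each element: P⁺ still has 4 valence electrons; Be⁺ still has 1 valence electron; Ca⁺ still has 1 valence electron.
All are still removing valence electrons, so compare the +1 ions as you would atoms: IE_2 generally rises across a period (higher Z_eff) and falls down a group (larger shell), subject to the usual subshell exceptions.
Valence configurations: P⁺ [Ne]3s²3p², Be⁺ [He]2s¹, Ca⁺ [Ar]4s¹.
Approximate IE_2 values (kJ/mol): P 1907, Be 1757, Ca 1145.
Putting it together, IE_2: Ca < Be < P.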